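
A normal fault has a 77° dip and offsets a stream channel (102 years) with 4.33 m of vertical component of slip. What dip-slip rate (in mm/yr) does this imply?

43.6 mm/yr

dip-slip = throw / sin(dip) = 4.33 m / sin(77°) = 4.444 m
rate = 4.444 m / 102 years = 0.0436 m/yr = 43.6 mm/yr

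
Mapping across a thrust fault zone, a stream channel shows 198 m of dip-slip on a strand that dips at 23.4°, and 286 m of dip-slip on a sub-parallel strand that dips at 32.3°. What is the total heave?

heave_A = 198 × cos(23.4°) = 181.7 m
heave_B = 286 × cos(32.3°) = 241.7 m
total = 181.7 + 241.7 = 423 m

423 m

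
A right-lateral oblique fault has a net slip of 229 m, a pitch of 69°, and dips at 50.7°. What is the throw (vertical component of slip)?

dip-slip = net slip × sin(rake) = 229 m × sin(69°) = 213.8 m
throw = dip-slip × sin(dip) = 213.8 × sin(50.7°) = 165 m

165 m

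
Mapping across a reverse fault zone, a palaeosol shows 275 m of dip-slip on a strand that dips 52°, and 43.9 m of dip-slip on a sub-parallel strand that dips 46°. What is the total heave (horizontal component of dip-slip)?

200 m

heave_A = 275 × cos(52°) = 169.3 m
heave_B = 43.9 × cos(46°) = 30.50 m
total = 169.3 + 30.50 = 200 m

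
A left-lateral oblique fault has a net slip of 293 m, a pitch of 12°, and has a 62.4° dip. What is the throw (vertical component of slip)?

dip-slip = net slip × sin(rake) = 293 m × sin(12°) = 60.92 m
throw = dip-slip × sin(dip) = 60.92 × sin(62.4°) = 54 m

54 m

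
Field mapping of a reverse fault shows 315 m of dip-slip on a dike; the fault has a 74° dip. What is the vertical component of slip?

throw = dip-slip × sin(dip) = 315 m × sin(74°) = 303 m

303 m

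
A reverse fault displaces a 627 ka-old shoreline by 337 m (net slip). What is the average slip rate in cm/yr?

0.0537 cm/yr

rate = 337 m / 627 ka = 0.000537 m/yr = 0.0537 cm/yr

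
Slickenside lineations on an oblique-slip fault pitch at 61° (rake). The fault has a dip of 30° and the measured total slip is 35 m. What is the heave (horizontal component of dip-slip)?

26.5 m

dip-slip = net slip × sin(rake) = 35 m × sin(61°) = 30.61 m
heave = dip-slip × cos(dip) = 30.61 × cos(30°) = 26.5 m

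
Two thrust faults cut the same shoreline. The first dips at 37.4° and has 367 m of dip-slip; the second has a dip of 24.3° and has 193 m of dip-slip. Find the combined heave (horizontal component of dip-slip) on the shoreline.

heave_A = 367 × cos(37.4°) = 291.6 m
heave_B = 193 × cos(24.3°) = 175.9 m
total = 291.6 + 175.9 = 467 m

467 m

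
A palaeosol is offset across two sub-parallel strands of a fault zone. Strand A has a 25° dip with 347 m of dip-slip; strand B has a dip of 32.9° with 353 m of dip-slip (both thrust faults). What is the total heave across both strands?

611 m

heave_A = 347 × cos(25°) = 314.5 m
heave_B = 353 × cos(32.9°) = 296.4 m
total = 314.5 + 296.4 = 611 m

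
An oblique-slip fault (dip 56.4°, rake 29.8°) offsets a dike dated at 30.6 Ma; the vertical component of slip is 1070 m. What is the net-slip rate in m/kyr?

dip-slip = throw / sin(dip) = 1070 / sin(56.4°) = 1285 m
net slip = dip-slip / sin(rake) = 1285 / sin(29.8°) = 2585 m
rate = 2585 m / 30.6 Ma = 0.0000845 m/yr = 0.0845 m/kyr

0.0845 m/kyr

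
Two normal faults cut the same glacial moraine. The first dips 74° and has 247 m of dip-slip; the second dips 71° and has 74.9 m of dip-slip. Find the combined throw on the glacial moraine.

308 m

throw_A = 247 × sin(74°) = 237.4 m
throw_B = 74.9 × sin(71°) = 70.82 m
total = 237.4 + 70.82 = 308 m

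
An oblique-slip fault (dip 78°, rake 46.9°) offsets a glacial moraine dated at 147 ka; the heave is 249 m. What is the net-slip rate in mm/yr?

11.2 mm/yr

dip-slip = heave / cos(dip) = 249 / cos(78°) = 1198 m
net slip = dip-slip / sin(rake) = 1198 / sin(46.9°) = 1640 m
rate = 1640 m / 147 ka = 0.0112 m/yr = 11.2 mm/yr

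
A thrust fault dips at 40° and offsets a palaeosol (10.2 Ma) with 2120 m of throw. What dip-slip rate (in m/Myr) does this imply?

dip-slip = throw / sin(dip) = 2120 m / sin(40°) = 3298 m
rate = 3298 m / 10.2 Ma = 0.000323 m/yr = 323 m/Myr

323 m/Myr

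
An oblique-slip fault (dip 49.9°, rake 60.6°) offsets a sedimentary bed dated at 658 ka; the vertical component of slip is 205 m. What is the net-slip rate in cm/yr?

0.0468 cm/yr

dip-slip = throw / sin(dip) = 205 / sin(49.9°) = 268 m
net slip = dip-slip / sin(rake) = 268 / sin(60.6°) = 307.6 m
rate = 307.6 m / 658 ka = 0.000468 m/yr = 0.0468 cm/yr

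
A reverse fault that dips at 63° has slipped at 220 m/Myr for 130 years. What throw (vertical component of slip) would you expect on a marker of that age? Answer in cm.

2.55 cm

dip-slip = rate × time = 220 m/Myr × 130 years = 0.02860 m
throw = dip-slip × sin(dip) = 0.02860 × sin(63°) = 0.0255 m = 2.55 cm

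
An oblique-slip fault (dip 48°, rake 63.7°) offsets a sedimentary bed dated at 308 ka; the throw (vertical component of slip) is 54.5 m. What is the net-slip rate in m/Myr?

266 m/Myr

dip-slip = throw / sin(dip) = 54.5 / sin(48°) = 73.34 m
net slip = dip-slip / sin(rake) = 73.34 / sin(63.7°) = 81.80 m
rate = 81.80 m / 308 ka = 0.000266 m/yr = 266 m/Myr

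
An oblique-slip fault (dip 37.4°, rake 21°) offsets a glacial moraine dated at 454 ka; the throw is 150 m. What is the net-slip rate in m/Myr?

1520 m/Myr

dip-slip = throw / sin(dip) = 150 / sin(37.4°) = 247 m
net slip = dip-slip / sin(rake) = 247 / sin(21°) = 689.1 m
rate = 689.1 m / 454 ka = 0.00152 m/yr = 1520 m/Myr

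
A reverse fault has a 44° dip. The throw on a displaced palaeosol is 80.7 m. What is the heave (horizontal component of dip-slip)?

heave = throw / tan(dip) = 80.7 / tan(44°) = 83.6 m

83.6 m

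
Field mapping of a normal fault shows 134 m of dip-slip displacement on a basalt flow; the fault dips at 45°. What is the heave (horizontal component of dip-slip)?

heave = dip-slip × cos(dip) = 134 m × cos(45°) = 94.8 m

94.8 m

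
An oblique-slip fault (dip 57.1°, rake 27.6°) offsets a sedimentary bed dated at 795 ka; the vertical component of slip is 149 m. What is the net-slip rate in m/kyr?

0.482 m/kyr

dip-slip = throw / sin(dip) = 149 / sin(57.1°) = 177.5 m
net slip = dip-slip / sin(rake) = 177.5 / sin(27.6°) = 383 m
rate = 383 m / 795 ka = 0.000482 m/yr = 0.482 m/kyr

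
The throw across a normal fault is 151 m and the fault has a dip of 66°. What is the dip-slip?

dip-slip = throw / sin(dip) = 151 / sin(66°) = 165 m

165 m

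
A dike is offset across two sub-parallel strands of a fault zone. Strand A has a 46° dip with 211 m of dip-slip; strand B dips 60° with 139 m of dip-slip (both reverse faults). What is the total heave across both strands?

216 m

heave_A = 211 × cos(46°) = 146.6 m
heave_B = 139 × cos(60°) = 69.50 m
total = 146.6 + 69.50 = 216 m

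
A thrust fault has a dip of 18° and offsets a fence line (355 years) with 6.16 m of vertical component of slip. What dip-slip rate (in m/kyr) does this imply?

dip-slip = throw / sin(dip) = 6.16 m / sin(18°) = 19.93 m
rate = 19.93 m / 355 years = 0.0562 m/yr = 56.2 m/kyr

56.2 m/kyr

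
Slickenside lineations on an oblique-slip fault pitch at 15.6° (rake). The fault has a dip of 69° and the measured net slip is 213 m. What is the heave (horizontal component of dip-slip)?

20.5 m

dip-slip = net slip × sin(rake) = 213 m × sin(15.6°) = 57.28 m
heave = dip-slip × cos(dip) = 57.28 × cos(69°) = 20.5 m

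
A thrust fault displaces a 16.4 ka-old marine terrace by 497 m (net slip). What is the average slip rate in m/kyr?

30.3 m/kyr

rate = 497 m / 16.4 ka = 0.0303 m/yr = 30.3 m/kyr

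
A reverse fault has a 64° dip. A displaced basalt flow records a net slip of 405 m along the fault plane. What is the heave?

heave = dip-slip × cos(dip) = 405 m × cos(64°) = 178 m

178 m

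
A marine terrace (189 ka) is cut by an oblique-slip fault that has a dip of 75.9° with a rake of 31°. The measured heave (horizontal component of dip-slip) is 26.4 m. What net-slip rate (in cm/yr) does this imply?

0.111 cm/yr

dip-slip = heave / cos(dip) = 26.4 / cos(75.9°) = 108.4 m
net slip = dip-slip / sin(rake) = 108.4 / sin(31°) = 210.4 m
rate = 210.4 m / 189 ka = 0.00111 m/yr = 0.111 cm/yr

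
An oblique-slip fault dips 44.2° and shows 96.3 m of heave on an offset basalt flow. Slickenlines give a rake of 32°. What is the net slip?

dip-slip = heave / cos(dip) = 96.3 / cos(44.2°) = 134.3 m
net slip = dip-slip / sin(rake) = 134.3 / sin(32°) = 253 m

253 m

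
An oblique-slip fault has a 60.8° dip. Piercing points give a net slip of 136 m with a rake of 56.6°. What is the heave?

55.4 m

dip-slip = net slip × sin(rake) = 136 m × sin(56.6°) = 113.5 m
heave = dip-slip × cos(dip) = 113.5 × cos(60.8°) = 55.4 m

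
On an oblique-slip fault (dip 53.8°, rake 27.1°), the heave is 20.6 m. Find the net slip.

dip-slip = heave / cos(dip) = 20.6 / cos(53.8°) = 34.88 m
net slip = dip-slip / sin(rake) = 34.88 / sin(27.1°) = 76.6 m

76.6 m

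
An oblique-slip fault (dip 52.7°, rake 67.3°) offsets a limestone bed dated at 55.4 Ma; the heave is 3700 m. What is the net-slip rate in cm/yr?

0.0119 cm/yr

dip-slip = heave / cos(dip) = 3700 / cos(52.7°) = 6106 m
net slip = dip-slip / sin(rake) = 6106 / sin(67.3°) = 6618 m
rate = 6618 m / 55.4 Ma = 0.000119 m/yr = 0.0119 cm/yr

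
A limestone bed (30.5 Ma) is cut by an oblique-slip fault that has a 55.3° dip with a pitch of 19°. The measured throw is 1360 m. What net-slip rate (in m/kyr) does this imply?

0.167 m/kyr

dip-slip = throw / sin(dip) = 1360 / sin(55.3°) = 1654 m
net slip = dip-slip / sin(rake) = 1654 / sin(19°) = 5081 m
rate = 5081 m / 30.5 Ma = 0.000167 m/yr = 0.167 m/kyr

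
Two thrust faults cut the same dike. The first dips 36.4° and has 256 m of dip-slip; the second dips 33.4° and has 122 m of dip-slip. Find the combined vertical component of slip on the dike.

throw_A = 256 × sin(36.4°) = 151.9 m
throw_B = 122 × sin(33.4°) = 67.16 m
total = 151.9 + 67.16 = 219 m

219 m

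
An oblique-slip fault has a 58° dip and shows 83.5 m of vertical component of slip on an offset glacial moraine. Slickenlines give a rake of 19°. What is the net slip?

dip-slip = throw / sin(dip) = 83.5 / sin(58°) = 98.46 m
net slip = dip-slip / sin(rake) = 98.46 / sin(19°) = 302 m

302 m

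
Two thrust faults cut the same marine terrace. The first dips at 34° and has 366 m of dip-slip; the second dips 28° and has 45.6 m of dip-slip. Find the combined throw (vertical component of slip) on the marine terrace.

226 m

throw_A = 366 × sin(34°) = 204.7 m
throw_B = 45.6 × sin(28°) = 21.41 m
total = 204.7 + 21.41 = 226 m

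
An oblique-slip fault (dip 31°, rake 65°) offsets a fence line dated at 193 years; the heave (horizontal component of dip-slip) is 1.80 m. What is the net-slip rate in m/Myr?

dip-slip = heave / cos(dip) = 1.80 / cos(31°) = 2.100 m
net slip = dip-slip / sin(rake) = 2.100 / sin(65°) = 2.317 m
rate = 2.317 m / 193 years = 0.0120 m/yr = 12000 m/Myr

12000 m/Myr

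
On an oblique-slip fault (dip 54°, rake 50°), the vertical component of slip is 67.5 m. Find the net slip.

dip-slip = throw / sin(dip) = 67.5 / sin(54°) = 83.43 m
net slip = dip-slip / sin(rake) = 83.43 / sin(50°) = 109 m

109 m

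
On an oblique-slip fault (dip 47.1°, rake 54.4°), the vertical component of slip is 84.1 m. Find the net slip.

dip-slip = throw / sin(dip) = 84.1 / sin(47.1°) = 114.8 m
net slip = dip-slip / sin(rake) = 114.8 / sin(54.4°) = 141 m

141 m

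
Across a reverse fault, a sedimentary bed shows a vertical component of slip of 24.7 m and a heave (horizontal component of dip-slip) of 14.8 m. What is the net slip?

28.8 m

net slip = √(throw² + heave²) = √(24.7² + 14.8²) = 28.8 m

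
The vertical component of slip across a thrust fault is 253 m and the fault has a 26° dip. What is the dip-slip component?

577 m

dip-slip = throw / sin(dip) = 253 / sin(26°) = 577 m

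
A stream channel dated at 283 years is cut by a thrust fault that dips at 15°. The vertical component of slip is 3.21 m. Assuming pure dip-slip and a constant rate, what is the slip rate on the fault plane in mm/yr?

dip-slip = throw / sin(dip) = 3.21 m / sin(15°) = 12.40 m
rate = 12.40 m / 283 years = 0.0438 m/yr = 43.8 mm/yr

43.8 mm/yr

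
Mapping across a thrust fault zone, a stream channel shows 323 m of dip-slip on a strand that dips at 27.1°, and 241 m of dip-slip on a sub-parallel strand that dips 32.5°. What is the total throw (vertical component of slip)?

277 m

throw_A = 323 × sin(27.1°) = 147.1 m
throw_B = 241 × sin(32.5°) = 129.5 m
total = 147.1 + 129.5 = 277 m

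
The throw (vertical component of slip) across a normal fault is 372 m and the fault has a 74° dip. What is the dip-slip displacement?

dip-slip = throw / sin(dip) = 372 / sin(74°) = 387 m

387 m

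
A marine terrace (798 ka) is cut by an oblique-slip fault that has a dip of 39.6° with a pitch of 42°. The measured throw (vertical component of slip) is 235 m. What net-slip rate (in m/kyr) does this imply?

dip-slip = throw / sin(dip) = 235 / sin(39.6°) = 368.7 m
net slip = dip-slip / sin(rake) = 368.7 / sin(42°) = 551 m
rate = 551 m / 798 ka = 0.000690 m/yr = 0.690 m/kyr

0.690 m/kyr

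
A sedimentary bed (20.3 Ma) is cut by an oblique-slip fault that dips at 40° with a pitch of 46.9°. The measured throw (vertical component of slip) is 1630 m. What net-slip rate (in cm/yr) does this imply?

dip-slip = throw / sin(dip) = 1630 / sin(40°) = 2536 m
net slip = dip-slip / sin(rake) = 2536 / sin(46.9°) = 3473 m
rate = 3473 m / 20.3 Ma = 0.000171 m/yr = 0.0171 cm/yr

0.0171 cm/yr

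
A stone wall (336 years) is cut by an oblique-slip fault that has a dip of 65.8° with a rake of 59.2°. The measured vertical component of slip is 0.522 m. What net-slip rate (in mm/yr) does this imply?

dip-slip = throw / sin(dip) = 0.522 / sin(65.8°) = 0.5723 m
net slip = dip-slip / sin(rake) = 0.5723 / sin(59.2°) = 0.6663 m
rate = 0.6663 m / 336 years = 0.00198 m/yr = 1.98 mm/yr

1.98 mm/yr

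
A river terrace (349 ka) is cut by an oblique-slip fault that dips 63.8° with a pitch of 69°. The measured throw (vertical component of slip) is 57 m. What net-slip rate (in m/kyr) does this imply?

0.195 m/kyr

dip-slip = throw / sin(dip) = 57 / sin(63.8°) = 63.53 m
net slip = dip-slip / sin(rake) = 63.53 / sin(69°) = 68.05 m
rate = 68.05 m / 349 ka = 0.000195 m/yr = 0.195 m/kyr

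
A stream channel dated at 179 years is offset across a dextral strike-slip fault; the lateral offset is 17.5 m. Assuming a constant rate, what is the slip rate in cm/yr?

9.78 cm/yr

rate = 17.5 m / 179 years = 0.0978 m/yr = 9.78 cm/yr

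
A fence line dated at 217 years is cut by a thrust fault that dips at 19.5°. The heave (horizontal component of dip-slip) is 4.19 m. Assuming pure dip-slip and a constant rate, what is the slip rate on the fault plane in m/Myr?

dip-slip = heave / cos(dip) = 4.19 m / cos(19.5°) = 4.445 m
rate = 4.445 m / 217 years = 0.0205 m/yr = 20500 m/Myr

20500 m/Myr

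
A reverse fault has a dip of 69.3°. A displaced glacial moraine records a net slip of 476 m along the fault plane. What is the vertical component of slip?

throw = dip-slip × sin(dip) = 476 m × sin(69.3°) = 445 m

445 m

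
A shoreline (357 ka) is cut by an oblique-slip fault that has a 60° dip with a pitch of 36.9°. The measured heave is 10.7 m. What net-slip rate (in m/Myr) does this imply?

99.8 m/Myr

dip-slip = heave / cos(dip) = 10.7 / cos(60°) = 21.40 m
net slip = dip-slip / sin(rake) = 21.40 / sin(36.9°) = 35.64 m
rate = 35.64 m / 357 ka = 0.0000998 m/yr = 99.8 m/Myr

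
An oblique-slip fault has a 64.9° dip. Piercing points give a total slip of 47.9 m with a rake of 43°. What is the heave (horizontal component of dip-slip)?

13.9 m

dip-slip = net slip × sin(rake) = 47.9 m × sin(43°) = 32.67 m
heave = dip-slip × cos(dip) = 32.67 × cos(64.9°) = 13.9 m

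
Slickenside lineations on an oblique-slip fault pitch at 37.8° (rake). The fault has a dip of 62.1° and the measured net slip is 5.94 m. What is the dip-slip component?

3.64 m

dip-slip = net slip × sin(rake) = 5.94 m × sin(37.8°) = 3.64 m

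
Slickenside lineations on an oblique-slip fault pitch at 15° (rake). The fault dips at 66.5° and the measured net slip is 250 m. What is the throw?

59.3 m

dip-slip = net slip × sin(rake) = 250 m × sin(15°) = 64.70 m
throw = dip-slip × sin(dip) = 64.70 × sin(66.5°) = 59.3 m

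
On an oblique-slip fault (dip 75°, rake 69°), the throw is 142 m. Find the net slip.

dip-slip = throw / sin(dip) = 142 / sin(75°) = 147 m
net slip = dip-slip / sin(rake) = 147 / sin(69°) = 157 m

157 m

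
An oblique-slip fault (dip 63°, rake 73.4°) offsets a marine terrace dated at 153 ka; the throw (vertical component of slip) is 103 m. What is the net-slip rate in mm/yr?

0.788 mm/yr

dip-slip = throw / sin(dip) = 103 / sin(63°) = 115.6 m
net slip = dip-slip / sin(rake) = 115.6 / sin(73.4°) = 120.6 m
rate = 120.6 m / 153 ka = 0.000788 m/yr = 0.788 mm/yr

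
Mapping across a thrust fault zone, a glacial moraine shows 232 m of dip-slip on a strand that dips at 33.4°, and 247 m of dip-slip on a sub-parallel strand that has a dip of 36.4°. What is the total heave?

392 m

heave_A = 232 × cos(33.4°) = 193.7 m
heave_B = 247 × cos(36.4°) = 198.8 m
total = 193.7 + 198.8 = 392 m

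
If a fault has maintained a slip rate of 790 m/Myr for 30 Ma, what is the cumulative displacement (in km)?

slip = rate × time = 790 m/Myr × 30 Ma = 23700 m = 23.7 km

23.7 km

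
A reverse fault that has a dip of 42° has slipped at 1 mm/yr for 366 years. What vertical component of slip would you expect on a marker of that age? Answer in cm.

dip-slip = rate × time = 1 mm/yr × 366 years = 0.3660 m
throw = dip-slip × sin(dip) = 0.3660 × sin(42°) = 0.245 m = 24.5 cm

24.5 cm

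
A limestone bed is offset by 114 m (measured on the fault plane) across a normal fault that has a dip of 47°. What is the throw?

throw = dip-slip × sin(dip) = 114 m × sin(47°) = 83.4 m

83.4 m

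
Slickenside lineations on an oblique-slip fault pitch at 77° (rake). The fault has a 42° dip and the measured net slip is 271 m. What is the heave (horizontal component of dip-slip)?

196 m

dip-slip = net slip × sin(rake) = 271 m × sin(77°) = 264.1 m
heave = dip-slip × cos(dip) = 264.1 × cos(42°) = 196 m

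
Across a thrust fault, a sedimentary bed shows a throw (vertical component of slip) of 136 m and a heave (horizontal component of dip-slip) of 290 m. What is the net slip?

net slip = √(throw² + heave²) = √(136² + 290²) = 320 m

320 m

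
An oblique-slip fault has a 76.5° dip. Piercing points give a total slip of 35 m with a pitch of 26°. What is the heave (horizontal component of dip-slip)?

dip-slip = net slip × sin(rake) = 35 m × sin(26°) = 15.34 m
heave = dip-slip × cos(dip) = 15.34 × cos(76.5°) = 3.58 m

3.58 m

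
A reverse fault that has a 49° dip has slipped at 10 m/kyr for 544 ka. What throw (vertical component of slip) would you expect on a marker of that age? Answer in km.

dip-slip = rate × time = 10 m/kyr × 544 ka = 5440 m
throw = dip-slip × sin(dip) = 5440 × sin(49°) = 4110 m = 4.11 km

4.11 km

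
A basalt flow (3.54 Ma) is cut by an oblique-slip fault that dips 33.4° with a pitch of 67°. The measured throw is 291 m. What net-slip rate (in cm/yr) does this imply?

dip-slip = throw / sin(dip) = 291 / sin(33.4°) = 528.6 m
net slip = dip-slip / sin(rake) = 528.6 / sin(67°) = 574.3 m
rate = 574.3 m / 3.54 Ma = 0.000162 m/yr = 0.0162 cm/yr

0.0162 cm/yr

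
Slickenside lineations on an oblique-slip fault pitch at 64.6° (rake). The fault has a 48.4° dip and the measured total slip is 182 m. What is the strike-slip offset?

78.1 m

strike-slip = net slip × cos(rake) = 182 m × cos(64.6°) = 78.1 m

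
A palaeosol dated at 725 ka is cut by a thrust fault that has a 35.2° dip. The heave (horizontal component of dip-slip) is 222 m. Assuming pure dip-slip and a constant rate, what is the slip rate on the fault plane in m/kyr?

dip-slip = heave / cos(dip) = 222 m / cos(35.2°) = 271.7 m
rate = 271.7 m / 725 ka = 0.000375 m/yr = 0.375 m/kyr

0.375 m/kyr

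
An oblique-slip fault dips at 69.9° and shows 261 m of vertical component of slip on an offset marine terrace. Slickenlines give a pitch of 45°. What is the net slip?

393 m

dip-slip = throw / sin(dip) = 261 / sin(69.9°) = 277.9 m
net slip = dip-slip / sin(rake) = 277.9 / sin(45°) = 393 m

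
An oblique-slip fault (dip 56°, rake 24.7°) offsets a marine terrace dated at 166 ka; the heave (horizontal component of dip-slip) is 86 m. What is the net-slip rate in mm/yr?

dip-slip = heave / cos(dip) = 86 / cos(56°) = 153.8 m
net slip = dip-slip / sin(rake) = 153.8 / sin(24.7°) = 368 m
rate = 368 m / 166 ka = 0.00222 m/yr = 2.22 mm/yr

2.22 mm/yr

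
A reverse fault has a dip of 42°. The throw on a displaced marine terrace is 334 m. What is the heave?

heave = throw / tan(dip) = 334 / tan(42°) = 371 m

371 m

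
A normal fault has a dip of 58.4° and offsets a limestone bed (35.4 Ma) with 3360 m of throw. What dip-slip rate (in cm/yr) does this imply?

dip-slip = throw / sin(dip) = 3360 m / sin(58.4°) = 3945 m
rate = 3945 m / 35.4 Ma = 0.000111 m/yr = 0.0111 cm/yr

0.0111 cm/yr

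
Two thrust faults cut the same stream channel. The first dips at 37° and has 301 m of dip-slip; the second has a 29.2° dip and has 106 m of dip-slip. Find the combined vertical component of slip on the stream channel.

throw_A = 301 × sin(37°) = 181.1 m
throw_B = 106 × sin(29.2°) = 51.71 m
total = 181.1 + 51.71 = 233 m

233 m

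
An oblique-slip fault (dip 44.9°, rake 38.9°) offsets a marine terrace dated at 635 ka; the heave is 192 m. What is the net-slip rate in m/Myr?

680 m/Myr

dip-slip = heave / cos(dip) = 192 / cos(44.9°) = 271.1 m
net slip = dip-slip / sin(rake) = 271.1 / sin(38.9°) = 431.6 m
rate = 431.6 m / 635 ka = 0.000680 m/yr = 680 m/Myr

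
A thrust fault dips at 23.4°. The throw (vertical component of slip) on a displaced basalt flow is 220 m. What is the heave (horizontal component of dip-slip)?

heave = throw / tan(dip) = 220 / tan(23.4°) = 508 m

508 m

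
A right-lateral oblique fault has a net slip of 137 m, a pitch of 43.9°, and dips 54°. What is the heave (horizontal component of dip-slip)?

dip-slip = net slip × sin(rake) = 137 m × sin(43.9°) = 95 m
heave = dip-slip × cos(dip) = 95 × cos(54°) = 55.8 m

55.8 m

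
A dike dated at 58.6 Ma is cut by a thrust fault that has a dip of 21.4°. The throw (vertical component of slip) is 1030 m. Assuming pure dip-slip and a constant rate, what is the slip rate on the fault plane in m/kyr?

0.0482 m/kyr

dip-slip = throw / sin(dip) = 1030 m / sin(21.4°) = 2823 m
rate = 2823 m / 58.6 Ma = 0.0000482 m/yr = 0.0482 m/kyr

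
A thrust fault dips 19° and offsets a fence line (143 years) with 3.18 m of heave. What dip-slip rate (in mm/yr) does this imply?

23.5 mm/yr

dip-slip = heave / cos(dip) = 3.18 m / cos(19°) = 3.363 m
rate = 3.363 m / 143 years = 0.0235 m/yr = 23.5 mm/yr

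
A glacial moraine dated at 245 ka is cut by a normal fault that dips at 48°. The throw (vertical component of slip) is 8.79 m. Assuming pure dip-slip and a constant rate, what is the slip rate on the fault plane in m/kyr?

0.0483 m/kyr

dip-slip = throw / sin(dip) = 8.79 m / sin(48°) = 11.83 m
rate = 11.83 m / 245 ka = 0.0000483 m/yr = 0.0483 m/kyr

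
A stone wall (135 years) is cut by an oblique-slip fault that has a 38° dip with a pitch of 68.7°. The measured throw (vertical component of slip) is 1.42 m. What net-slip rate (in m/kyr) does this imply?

dip-slip = throw / sin(dip) = 1.42 / sin(38°) = 2.306 m
net slip = dip-slip / sin(rake) = 2.306 / sin(68.7°) = 2.476 m
rate = 2.476 m / 135 years = 0.0183 m/yr = 18.3 m/kyr

18.3 m/kyr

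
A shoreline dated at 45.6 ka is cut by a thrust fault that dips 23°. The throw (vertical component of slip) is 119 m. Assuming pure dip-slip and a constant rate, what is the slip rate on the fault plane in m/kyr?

dip-slip = throw / sin(dip) = 119 m / sin(23°) = 304.6 m
rate = 304.6 m / 45.6 ka = 0.00668 m/yr = 6.68 m/kyr

6.68 m/kyr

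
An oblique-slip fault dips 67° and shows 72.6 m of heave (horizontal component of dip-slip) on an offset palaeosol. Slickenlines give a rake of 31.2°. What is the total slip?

359 m

dip-slip = heave / cos(dip) = 72.6 / cos(67°) = 185.8 m
net slip = dip-slip / sin(rake) = 185.8 / sin(31.2°) = 359 m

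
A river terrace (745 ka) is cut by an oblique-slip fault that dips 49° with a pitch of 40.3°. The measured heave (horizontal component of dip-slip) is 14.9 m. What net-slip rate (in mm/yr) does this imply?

0.0471 mm/yr

dip-slip = heave / cos(dip) = 14.9 / cos(49°) = 22.71 m
net slip = dip-slip / sin(rake) = 22.71 / sin(40.3°) = 35.11 m
rate = 35.11 m / 745 ka = 0.0000471 m/yr = 0.0471 mm/yr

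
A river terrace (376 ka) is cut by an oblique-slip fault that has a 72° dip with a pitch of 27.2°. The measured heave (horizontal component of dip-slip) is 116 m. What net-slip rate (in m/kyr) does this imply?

dip-slip = heave / cos(dip) = 116 / cos(72°) = 375.4 m
net slip = dip-slip / sin(rake) = 375.4 / sin(27.2°) = 821.2 m
rate = 821.2 m / 376 ka = 0.00218 m/yr = 2.18 m/kyr

2.18 m/kyr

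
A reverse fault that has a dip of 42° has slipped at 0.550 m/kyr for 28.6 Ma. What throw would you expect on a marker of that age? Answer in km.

10.5 km

dip-slip = rate × time = 0.550 m/kyr × 28.6 Ma = 15730 m
throw = dip-slip × sin(dip) = 15730 × sin(42°) = 10500 m = 10.5 km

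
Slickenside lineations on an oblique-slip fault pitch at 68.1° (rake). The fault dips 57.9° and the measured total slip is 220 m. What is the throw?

dip-slip = net slip × sin(rake) = 220 m × sin(68.1°) = 204.1 m
throw = dip-slip × sin(dip) = 204.1 × sin(57.9°) = 173 m

173 m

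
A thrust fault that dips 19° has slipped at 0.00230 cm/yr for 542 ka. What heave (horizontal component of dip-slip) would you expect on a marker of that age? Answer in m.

dip-slip = rate × time = 0.00230 cm/yr × 542 ka = 12.47 m
heave = dip-slip × cos(dip) = 12.47 × cos(19°) = 11.8 m

11.8 m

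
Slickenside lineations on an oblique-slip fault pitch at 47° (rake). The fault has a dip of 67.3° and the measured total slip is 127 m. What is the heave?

35.8 m

dip-slip = net slip × sin(rake) = 127 m × sin(47°) = 92.88 m
heave = dip-slip × cos(dip) = 92.88 × cos(67.3°) = 35.8 m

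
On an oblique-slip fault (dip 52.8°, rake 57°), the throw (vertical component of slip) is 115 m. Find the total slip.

dip-slip = throw / sin(dip) = 115 / sin(52.8°) = 144.4 m
net slip = dip-slip / sin(rake) = 144.4 / sin(57°) = 172 m

172 m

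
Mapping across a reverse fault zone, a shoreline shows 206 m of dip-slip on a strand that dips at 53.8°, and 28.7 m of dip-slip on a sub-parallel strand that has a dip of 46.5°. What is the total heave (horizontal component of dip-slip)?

heave_A = 206 × cos(53.8°) = 121.7 m
heave_B = 28.7 × cos(46.5°) = 19.76 m
total = 121.7 + 19.76 = 141 m

141 m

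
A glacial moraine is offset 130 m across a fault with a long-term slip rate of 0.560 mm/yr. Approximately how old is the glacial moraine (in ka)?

232 ka

age = offset / rate = 130 m / (0.560 mm/yr) = 232000 yr = 232 ka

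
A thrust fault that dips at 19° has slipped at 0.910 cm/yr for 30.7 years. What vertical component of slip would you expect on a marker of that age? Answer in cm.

dip-slip = rate × time = 0.910 cm/yr × 30.7 years = 0.2794 m
throw = dip-slip × sin(dip) = 0.2794 × sin(19°) = 0.0910 m = 9.10 cm

9.10 cm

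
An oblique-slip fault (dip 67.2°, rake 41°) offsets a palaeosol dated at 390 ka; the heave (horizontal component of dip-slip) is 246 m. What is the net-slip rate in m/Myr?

2480 m/Myr

dip-slip = heave / cos(dip) = 246 / cos(67.2°) = 634.8 m
net slip = dip-slip / sin(rake) = 634.8 / sin(41°) = 967.6 m
rate = 967.6 m / 390 ka = 0.00248 m/yr = 2480 m/Myr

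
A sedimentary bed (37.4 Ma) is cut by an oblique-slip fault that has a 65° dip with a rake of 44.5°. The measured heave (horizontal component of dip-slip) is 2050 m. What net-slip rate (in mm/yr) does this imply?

0.185 mm/yr

dip-slip = heave / cos(dip) = 2050 / cos(65°) = 4851 m
net slip = dip-slip / sin(rake) = 4851 / sin(44.5°) = 6921 m
rate = 6921 m / 37.4 Ma = 0.000185 m/yr = 0.185 mm/yr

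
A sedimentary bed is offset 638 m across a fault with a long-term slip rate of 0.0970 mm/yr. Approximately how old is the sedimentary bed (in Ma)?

age = offset / rate = 638 m / (0.0970 mm/yr) = 6.58e+06 yr = 6.58 Ma

6.58 Ma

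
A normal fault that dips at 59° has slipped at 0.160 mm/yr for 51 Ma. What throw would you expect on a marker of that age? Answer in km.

dip-slip = rate × time = 0.160 mm/yr × 51 Ma = 8160 m
throw = dip-slip × sin(dip) = 8160 × sin(59°) = 6990 m = 6.99 km

6.99 km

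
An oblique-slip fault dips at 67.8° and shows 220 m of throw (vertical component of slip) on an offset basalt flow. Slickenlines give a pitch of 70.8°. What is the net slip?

dip-slip = throw / sin(dip) = 220 / sin(67.8°) = 237.6 m
net slip = dip-slip / sin(rake) = 237.6 / sin(70.8°) = 252 m

252 m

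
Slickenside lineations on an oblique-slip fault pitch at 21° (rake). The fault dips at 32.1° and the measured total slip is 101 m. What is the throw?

dip-slip = net slip × sin(rake) = 101 m × sin(21°) = 36.20 m
throw = dip-slip × sin(dip) = 36.20 × sin(32.1°) = 19.2 m

19.2 m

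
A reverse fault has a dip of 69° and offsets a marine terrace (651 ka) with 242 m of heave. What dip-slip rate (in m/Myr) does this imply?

1040 m/Myr

dip-slip = heave / cos(dip) = 242 m / cos(69°) = 675.3 m
rate = 675.3 m / 651 ka = 0.00104 m/yr = 1040 m/Myr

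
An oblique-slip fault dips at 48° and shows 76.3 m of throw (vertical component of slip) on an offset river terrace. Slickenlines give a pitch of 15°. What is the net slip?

397 m

dip-slip = throw / sin(dip) = 76.3 / sin(48°) = 102.7 m
net slip = dip-slip / sin(rake) = 102.7 / sin(15°) = 397 m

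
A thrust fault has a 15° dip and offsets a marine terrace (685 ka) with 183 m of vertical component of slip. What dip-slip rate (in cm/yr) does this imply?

dip-slip = throw / sin(dip) = 183 m / sin(15°) = 707.1 m
rate = 707.1 m / 685 ka = 0.00103 m/yr = 0.103 cm/yr

0.103 cm/yr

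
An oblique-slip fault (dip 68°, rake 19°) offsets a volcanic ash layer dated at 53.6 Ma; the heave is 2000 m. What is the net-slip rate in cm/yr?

0.0306 cm/yr

dip-slip = heave / cos(dip) = 2000 / cos(68°) = 5339 m
net slip = dip-slip / sin(rake) = 5339 / sin(19°) = 16400 m
rate = 16400 m / 53.6 Ma = 0.000306 m/yr = 0.0306 cm/yr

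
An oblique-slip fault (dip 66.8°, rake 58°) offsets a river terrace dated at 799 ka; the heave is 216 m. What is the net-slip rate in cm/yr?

0.0809 cm/yr

dip-slip = heave / cos(dip) = 216 / cos(66.8°) = 548.3 m
net slip = dip-slip / sin(rake) = 548.3 / sin(58°) = 646.5 m
rate = 646.5 m / 799 ka = 0.000809 m/yr = 0.0809 cm/yr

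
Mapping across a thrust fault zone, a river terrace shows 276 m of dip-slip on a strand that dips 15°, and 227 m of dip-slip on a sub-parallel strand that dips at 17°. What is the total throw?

138 m

throw_A = 276 × sin(15°) = 71.43 m
throw_B = 227 × sin(17°) = 66.37 m
total = 71.43 + 66.37 = 138 m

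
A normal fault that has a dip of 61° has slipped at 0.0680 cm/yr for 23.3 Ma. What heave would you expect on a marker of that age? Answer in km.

7.68 km

dip-slip = rate × time = 0.0680 cm/yr × 23.3 Ma = 15840 m
heave = dip-slip × cos(dip) = 15840 × cos(61°) = 7680 m = 7.68 km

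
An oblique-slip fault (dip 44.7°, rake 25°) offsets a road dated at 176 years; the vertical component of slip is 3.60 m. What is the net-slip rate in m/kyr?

dip-slip = throw / sin(dip) = 3.60 / sin(44.7°) = 5.118 m
net slip = dip-slip / sin(rake) = 5.118 / sin(25°) = 12.11 m
rate = 12.11 m / 176 years = 0.0688 m/yr = 68.8 m/kyr

68.8 m/kyr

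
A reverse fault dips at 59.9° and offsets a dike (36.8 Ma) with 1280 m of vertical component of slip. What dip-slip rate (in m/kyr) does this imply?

dip-slip = throw / sin(dip) = 1280 m / sin(59.9°) = 1480 m
rate = 1480 m / 36.8 Ma = 0.0000402 m/yr = 0.0402 m/kyr

0.0402 m/kyr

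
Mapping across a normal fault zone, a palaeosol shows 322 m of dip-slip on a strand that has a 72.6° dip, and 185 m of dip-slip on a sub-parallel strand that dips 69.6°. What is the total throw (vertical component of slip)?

throw_A = 322 × sin(72.6°) = 307.3 m
throw_B = 185 × sin(69.6°) = 173.4 m
total = 307.3 + 173.4 = 481 m

481 m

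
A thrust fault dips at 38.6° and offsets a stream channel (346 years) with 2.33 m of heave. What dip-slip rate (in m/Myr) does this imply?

8620 m/Myr

dip-slip = heave / cos(dip) = 2.33 m / cos(38.6°) = 2.981 m
rate = 2.981 m / 346 years = 0.00862 m/yr = 8620 m/Myr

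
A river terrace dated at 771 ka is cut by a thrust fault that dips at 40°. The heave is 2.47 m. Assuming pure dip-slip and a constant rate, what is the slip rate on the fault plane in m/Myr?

4.18 m/Myr

dip-slip = heave / cos(dip) = 2.47 m / cos(40°) = 3.224 m
rate = 3.224 m / 771 ka = 0.00000418 m/yr = 4.18 m/Myr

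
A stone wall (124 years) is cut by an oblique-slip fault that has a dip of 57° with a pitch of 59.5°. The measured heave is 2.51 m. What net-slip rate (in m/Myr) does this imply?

dip-slip = heave / cos(dip) = 2.51 / cos(57°) = 4.609 m
net slip = dip-slip / sin(rake) = 4.609 / sin(59.5°) = 5.349 m
rate = 5.349 m / 124 years = 0.0431 m/yr = 43100 m/Myr

43100 m/Myr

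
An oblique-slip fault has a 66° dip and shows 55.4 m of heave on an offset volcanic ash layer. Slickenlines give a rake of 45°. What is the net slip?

193 m

dip-slip = heave / cos(dip) = 55.4 / cos(66°) = 136.2 m
net slip = dip-slip / sin(rake) = 136.2 / sin(45°) = 193 m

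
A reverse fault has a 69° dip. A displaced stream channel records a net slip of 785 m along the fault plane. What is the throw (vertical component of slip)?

733 m

throw = dip-slip × sin(dip) = 785 m × sin(69°) = 733 m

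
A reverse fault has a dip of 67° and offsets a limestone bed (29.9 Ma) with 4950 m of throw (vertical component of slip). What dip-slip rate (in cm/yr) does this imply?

dip-slip = throw / sin(dip) = 4950 m / sin(67°) = 5377 m
rate = 5377 m / 29.9 Ma = 0.000180 m/yr = 0.0180 cm/yr

0.0180 cm/yr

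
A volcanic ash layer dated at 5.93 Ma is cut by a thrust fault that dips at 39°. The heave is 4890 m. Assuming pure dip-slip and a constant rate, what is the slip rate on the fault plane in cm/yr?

0.106 cm/yr

dip-slip = heave / cos(dip) = 4890 m / cos(39°) = 6292 m
rate = 6292 m / 5.93 Ma = 0.00106 m/yr = 0.106 cm/yr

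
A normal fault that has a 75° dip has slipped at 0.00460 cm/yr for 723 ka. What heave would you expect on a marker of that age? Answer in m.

8.61 m

dip-slip = rate × time = 0.00460 cm/yr × 723 ka = 33.26 m
heave = dip-slip × cos(dip) = 33.26 × cos(75°) = 8.61 m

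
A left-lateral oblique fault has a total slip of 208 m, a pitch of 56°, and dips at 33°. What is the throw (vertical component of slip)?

dip-slip = net slip × sin(rake) = 208 m × sin(56°) = 172.4 m
throw = dip-slip × sin(dip) = 172.4 × sin(33°) = 93.9 m

93.9 m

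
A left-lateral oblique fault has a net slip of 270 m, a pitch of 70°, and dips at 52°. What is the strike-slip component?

strike-slip = net slip × cos(rake) = 270 m × cos(70°) = 92.3 m

92.3 m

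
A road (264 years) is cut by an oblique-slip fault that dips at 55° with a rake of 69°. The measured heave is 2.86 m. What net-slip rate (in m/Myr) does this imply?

20200 m/Myr

dip-slip = heave / cos(dip) = 2.86 / cos(55°) = 4.986 m
net slip = dip-slip / sin(rake) = 4.986 / sin(69°) = 5.341 m
rate = 5.341 m / 264 years = 0.0202 m/yr = 20200 m/Myr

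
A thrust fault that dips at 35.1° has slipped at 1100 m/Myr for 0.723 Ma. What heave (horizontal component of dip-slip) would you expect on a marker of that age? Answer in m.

651 m

dip-slip = rate × time = 1100 m/Myr × 0.723 Ma = 795.3 m
heave = dip-slip × cos(dip) = 795.3 × cos(35.1°) = 651 m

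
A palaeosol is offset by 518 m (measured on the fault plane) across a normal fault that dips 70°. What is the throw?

487 m

throw = dip-slip × sin(dip) = 518 m × sin(70°) = 487 m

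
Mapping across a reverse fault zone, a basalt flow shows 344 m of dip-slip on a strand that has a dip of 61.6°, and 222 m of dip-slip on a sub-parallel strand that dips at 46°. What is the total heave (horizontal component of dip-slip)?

heave_A = 344 × cos(61.6°) = 163.6 m
heave_B = 222 × cos(46°) = 154.2 m
total = 163.6 + 154.2 = 318 m

318 m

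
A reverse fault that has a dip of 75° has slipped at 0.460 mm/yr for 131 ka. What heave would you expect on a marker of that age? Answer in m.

dip-slip = rate × time = 0.460 mm/yr × 131 ka = 60.26 m
heave = dip-slip × cos(dip) = 60.26 × cos(75°) = 15.6 m

15.6 m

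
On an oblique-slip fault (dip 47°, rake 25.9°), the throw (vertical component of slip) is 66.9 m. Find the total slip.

dip-slip = throw / sin(dip) = 66.9 / sin(47°) = 91.47 m
net slip = dip-slip / sin(rake) = 91.47 / sin(25.9°) = 209 m

209 m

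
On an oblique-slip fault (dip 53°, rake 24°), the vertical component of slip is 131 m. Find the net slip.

403 m

dip-slip = throw / sin(dip) = 131 / sin(53°) = 164 m
net slip = dip-slip / sin(rake) = 164 / sin(24°) = 403 m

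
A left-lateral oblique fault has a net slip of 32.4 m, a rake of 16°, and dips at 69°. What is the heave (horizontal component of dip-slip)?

dip-slip = net slip × sin(rake) = 32.4 m × sin(16°) = 8.931 m
heave = dip-slip × cos(dip) = 8.931 × cos(69°) = 3.20 m

3.20 m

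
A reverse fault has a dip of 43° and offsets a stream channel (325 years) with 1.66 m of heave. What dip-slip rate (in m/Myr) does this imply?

dip-slip = heave / cos(dip) = 1.66 m / cos(43°) = 2.270 m
rate = 2.270 m / 325 years = 0.00698 m/yr = 6980 m/Myr

6980 m/Myr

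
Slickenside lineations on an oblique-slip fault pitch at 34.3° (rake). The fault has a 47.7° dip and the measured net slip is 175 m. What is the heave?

dip-slip = net slip × sin(rake) = 175 m × sin(34.3°) = 98.62 m
heave = dip-slip × cos(dip) = 98.62 × cos(47.7°) = 66.4 m

66.4 m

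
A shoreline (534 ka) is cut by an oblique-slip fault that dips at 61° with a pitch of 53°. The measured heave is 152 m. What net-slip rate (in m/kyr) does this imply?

dip-slip = heave / cos(dip) = 152 / cos(61°) = 313.5 m
net slip = dip-slip / sin(rake) = 313.5 / sin(53°) = 392.6 m
rate = 392.6 m / 534 ka = 0.000735 m/yr = 0.735 m/kyr

0.735 m/kyr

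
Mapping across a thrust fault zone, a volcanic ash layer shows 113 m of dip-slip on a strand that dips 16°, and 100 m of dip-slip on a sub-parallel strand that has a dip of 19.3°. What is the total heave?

203 m

heave_A = 113 × cos(16°) = 108.6 m
heave_B = 100 × cos(19.3°) = 94.38 m
total = 108.6 + 94.38 = 203 m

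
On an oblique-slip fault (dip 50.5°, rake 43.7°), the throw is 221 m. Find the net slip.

dip-slip = throw / sin(dip) = 221 / sin(50.5°) = 286.4 m
net slip = dip-slip / sin(rake) = 286.4 / sin(43.7°) = 415 m

415 m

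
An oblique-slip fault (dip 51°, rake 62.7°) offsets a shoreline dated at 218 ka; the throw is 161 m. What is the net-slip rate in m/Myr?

1070 m/Myr

dip-slip = throw / sin(dip) = 161 / sin(51°) = 207.2 m
net slip = dip-slip / sin(rake) = 207.2 / sin(62.7°) = 233.1 m
rate = 233.1 m / 218 ka = 0.00107 m/yr = 1070 m/Myr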